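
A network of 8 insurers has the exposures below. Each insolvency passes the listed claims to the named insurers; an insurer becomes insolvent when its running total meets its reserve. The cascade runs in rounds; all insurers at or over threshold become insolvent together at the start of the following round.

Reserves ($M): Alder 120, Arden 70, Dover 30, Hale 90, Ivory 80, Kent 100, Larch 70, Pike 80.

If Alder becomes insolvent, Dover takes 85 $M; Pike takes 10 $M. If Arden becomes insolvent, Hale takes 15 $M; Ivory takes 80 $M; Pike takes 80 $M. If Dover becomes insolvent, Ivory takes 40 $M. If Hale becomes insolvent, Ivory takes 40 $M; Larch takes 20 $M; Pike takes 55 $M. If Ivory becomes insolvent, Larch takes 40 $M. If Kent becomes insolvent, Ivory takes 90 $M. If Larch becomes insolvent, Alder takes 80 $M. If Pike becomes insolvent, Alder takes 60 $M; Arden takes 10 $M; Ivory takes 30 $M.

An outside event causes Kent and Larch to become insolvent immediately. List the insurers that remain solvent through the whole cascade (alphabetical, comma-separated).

Round 1 — Kent, Larch become insolvent (initial).
  Alder: +80 → 80 < 120
  Ivory: +90 → 90 ≥ 80
Round 2 — Ivory becomes insolvent.
No further insolvencies.

Alder, Arden, Dover, Hale, Pike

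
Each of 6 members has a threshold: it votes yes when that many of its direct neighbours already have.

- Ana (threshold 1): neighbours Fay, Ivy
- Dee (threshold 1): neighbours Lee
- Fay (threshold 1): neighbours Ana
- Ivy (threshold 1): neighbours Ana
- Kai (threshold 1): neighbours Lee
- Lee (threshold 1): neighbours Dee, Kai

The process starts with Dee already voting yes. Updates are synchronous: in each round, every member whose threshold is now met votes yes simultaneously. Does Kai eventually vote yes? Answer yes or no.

Round 1 — Dee votes yes (initial).
Round 2 — checking thresholds:
  Lee: 1 of 2 neighbours ≥ 1, votes yes.
Round 3 — checking thresholds:
  Kai: 1 of 1 neighbours ≥ 1, votes yes.
Round 4 — no new yes votes; cascade stops.

yes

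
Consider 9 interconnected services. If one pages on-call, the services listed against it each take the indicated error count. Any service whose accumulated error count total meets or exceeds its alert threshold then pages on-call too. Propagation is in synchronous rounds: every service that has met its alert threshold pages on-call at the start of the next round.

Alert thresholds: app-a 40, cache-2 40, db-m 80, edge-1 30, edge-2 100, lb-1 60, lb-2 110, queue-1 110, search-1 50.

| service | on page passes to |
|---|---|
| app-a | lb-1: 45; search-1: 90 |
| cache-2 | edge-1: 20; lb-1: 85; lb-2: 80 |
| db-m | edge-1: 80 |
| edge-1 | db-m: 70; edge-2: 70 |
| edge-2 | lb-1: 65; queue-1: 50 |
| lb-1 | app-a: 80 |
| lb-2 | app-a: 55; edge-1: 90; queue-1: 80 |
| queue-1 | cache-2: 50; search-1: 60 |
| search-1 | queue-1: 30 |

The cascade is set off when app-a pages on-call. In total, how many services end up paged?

Round 1 — app-a pages on-call (initial).
  lb-1: +45 → 45 < 60
  search-1: +90 → 90 ≥ 50
Round 2 — search-1 pages on-call.
  queue-1: +30 → 30 < 110
No further pages.

2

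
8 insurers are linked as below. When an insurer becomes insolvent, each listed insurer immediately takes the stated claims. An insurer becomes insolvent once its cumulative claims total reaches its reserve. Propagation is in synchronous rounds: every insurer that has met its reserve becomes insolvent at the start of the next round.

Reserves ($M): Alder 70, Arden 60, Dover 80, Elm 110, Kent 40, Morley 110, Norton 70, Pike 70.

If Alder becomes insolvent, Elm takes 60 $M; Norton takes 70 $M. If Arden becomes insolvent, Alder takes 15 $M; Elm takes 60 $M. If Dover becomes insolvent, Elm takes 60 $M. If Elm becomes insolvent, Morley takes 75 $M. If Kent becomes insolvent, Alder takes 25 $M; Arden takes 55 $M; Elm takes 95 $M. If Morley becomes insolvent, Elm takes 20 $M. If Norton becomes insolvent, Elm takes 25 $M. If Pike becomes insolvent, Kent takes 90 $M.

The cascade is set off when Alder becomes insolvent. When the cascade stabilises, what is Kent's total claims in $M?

0

Round 1 — Alder becomes insolvent (initial).
  Elm: +60 → 60 < 110
  Norton: +70 → 70 ≥ 70
Round 2 — Norton becomes insolvent.
  Elm: +25 → 85 < 110
No further insolvencies.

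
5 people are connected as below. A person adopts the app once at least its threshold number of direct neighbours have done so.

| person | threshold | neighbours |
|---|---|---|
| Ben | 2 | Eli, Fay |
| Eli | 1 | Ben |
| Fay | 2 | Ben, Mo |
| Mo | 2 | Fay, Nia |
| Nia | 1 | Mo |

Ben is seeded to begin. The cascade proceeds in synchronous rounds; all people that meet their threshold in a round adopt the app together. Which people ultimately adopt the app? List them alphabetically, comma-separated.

Round 1 — Ben adopts the app (initial).
Round 2 — checking thresholds:
  Eli: 1 of 1 neighbours ≥ 1, adopts the app.
  Fay: 1 of 2 neighbours < 2, below threshold.
Round 3 — no new adoptions; cascade stops.

Ben, Eli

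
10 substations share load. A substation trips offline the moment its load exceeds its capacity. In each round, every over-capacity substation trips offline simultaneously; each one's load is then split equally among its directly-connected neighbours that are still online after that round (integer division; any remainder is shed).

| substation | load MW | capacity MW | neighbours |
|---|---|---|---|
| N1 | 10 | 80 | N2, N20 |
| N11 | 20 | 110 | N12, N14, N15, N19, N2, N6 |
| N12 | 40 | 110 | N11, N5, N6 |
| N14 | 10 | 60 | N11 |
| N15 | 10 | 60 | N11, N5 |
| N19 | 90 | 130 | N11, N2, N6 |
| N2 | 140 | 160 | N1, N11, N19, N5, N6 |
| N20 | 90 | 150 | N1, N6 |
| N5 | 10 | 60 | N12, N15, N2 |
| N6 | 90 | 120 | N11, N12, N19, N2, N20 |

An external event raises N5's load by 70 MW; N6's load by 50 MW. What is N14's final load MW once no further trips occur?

47

Round 1 — N5 at 80 > 60; N6 at 140 > 120. N5, N6 trip offline.
  N5 sheds 80 MW to N12, N15, N2: 26 each (2 lost).
    N12: 40+26 = 66 ≤ 110
    N15: 10+26 = 36 ≤ 60
    N2: 140+26 = 166 > 160
  N6 sheds 140 MW to N11, N12, N19, N2, N20: 28 each.
    N11: 20+28 = 48 ≤ 110
    N12: 66+28 = 94 ≤ 110
    N19: 90+28 = 118 ≤ 130
    N2: 166+28 = 194 > 160
    N20: 90+28 = 118 ≤ 150
Round 2 — N2 trips offline.
  N2 sheds 194 MW to N1, N11, N19: 64 each (2 lost).
    N1: 10+64 = 74 ≤ 80
    N11: 48+64 = 112 > 110
    N19: 118+64 = 182 > 130
Round 3 — N11, N19 trip offline.
  N11 sheds 112 MW to N12, N14, N15: 37 each (1 lost).
    N12: 94+37 = 131 > 110
    N14: 10+37 = 47 ≤ 60
    N15: 36+37 = 73 > 60
  N19 sheds 182 MW: no online neighbours, lost.
Round 4 — N12, N15 trip offline.
  N12 sheds 131 MW: no online neighbours, lost.
  N15 sheds 73 MW: no online neighbours, lost.
No further trips.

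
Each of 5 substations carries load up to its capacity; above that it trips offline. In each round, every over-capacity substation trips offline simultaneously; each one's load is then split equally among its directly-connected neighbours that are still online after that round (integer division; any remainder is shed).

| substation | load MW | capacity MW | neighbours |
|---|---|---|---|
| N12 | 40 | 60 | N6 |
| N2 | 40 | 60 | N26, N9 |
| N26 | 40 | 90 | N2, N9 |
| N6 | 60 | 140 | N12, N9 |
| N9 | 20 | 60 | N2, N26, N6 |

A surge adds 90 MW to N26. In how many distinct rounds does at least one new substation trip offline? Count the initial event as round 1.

Round 1 — N26 at 130 > 90. N26 trips offline.
  N26 sheds 130 MW to N2, N9: 65 each.
    N2: 40+65 = 105 > 60
    N9: 20+65 = 85 > 60
Round 2 — N2, N9 trip offline.
  N2 sheds 105 MW: no online neighbours, lost.
  N9 sheds 85 MW to N6: 85 each.
    N6: 60+85 = 145 > 140
Round 3 — N6 trips offline.
  N6 sheds 145 MW to N12: 145 each.
    N12: 40+145 = 185 > 60
Round 4 — N12 trips offline.
  N12 sheds 185 MW: no online neighbours, lost.
No further trips.

4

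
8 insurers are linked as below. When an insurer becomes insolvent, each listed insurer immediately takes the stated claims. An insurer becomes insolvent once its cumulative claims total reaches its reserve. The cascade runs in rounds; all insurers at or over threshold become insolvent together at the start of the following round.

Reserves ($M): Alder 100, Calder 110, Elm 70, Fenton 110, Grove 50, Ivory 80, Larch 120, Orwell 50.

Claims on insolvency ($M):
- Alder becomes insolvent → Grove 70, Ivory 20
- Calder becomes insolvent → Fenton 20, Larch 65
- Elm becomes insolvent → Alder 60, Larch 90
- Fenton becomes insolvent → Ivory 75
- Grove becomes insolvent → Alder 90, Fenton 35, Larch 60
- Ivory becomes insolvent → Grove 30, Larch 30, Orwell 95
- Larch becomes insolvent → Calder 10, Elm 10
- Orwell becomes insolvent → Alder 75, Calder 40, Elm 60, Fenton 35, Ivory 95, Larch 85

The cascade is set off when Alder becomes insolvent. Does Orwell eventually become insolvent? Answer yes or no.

no

Round 1 — Alder becomes insolvent (initial).
  Grove: +70 → 70 ≥ 50
  Ivory: +20 → 20 < 80
Round 2 — Grove becomes insolvent.
  Fenton: +35 → 35 < 110
  Larch: +60 → 60 < 120
No further insolvencies.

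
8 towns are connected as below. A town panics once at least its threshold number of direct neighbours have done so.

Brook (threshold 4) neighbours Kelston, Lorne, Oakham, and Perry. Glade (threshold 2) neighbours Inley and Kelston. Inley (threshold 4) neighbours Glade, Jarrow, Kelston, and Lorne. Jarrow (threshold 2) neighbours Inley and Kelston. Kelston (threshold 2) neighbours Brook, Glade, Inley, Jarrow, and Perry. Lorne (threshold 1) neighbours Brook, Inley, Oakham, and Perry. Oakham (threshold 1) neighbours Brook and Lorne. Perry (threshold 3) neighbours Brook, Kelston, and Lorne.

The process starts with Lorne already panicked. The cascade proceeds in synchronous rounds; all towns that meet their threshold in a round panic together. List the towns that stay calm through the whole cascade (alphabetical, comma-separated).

Brook, Glade, Inley, Jarrow, Kelston, Perry

Round 1 — Lorne panics (initial).
Round 2 — checking thresholds:
  Brook: 1 of 4 neighbours < 4, not yet.
  Inley: 1 of 4 neighbours < 4, not yet.
  Oakham: 1 of 2 neighbours ≥ 1, panics.
  Perry: 1 of 3 neighbours < 3, not yet.
Round 3 — no new panics; cascade stops.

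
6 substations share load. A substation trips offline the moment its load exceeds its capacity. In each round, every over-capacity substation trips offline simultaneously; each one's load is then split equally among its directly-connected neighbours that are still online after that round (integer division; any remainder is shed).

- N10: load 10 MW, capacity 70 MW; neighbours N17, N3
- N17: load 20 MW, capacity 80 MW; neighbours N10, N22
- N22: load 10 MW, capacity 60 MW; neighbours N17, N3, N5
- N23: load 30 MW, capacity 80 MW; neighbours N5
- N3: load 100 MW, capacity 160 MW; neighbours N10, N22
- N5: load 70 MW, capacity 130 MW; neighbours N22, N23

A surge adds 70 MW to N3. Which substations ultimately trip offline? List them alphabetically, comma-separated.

N10, N17, N22, N3

Round 1 — N3 at 170 > 160. N3 trips offline.
  N3 sheds 170 MW to N10, N22: 85 each.
    N10: 10+85 = 95 > 70
    N22: 10+85 = 95 > 60
Round 2 — N10, N22 trip offline.
  N10 sheds 95 MW to N17: 95 each.
    N17: 20+95 = 115 > 80
  N22 sheds 95 MW to N17, N5: 47 each (1 lost).
    N17: 115+47 = 162 > 80
    N5: 70+47 = 117 ≤ 130
Round 3 — N17 trips offline.
  N17 sheds 162 MW: no online neighbours, lost.
No further trips.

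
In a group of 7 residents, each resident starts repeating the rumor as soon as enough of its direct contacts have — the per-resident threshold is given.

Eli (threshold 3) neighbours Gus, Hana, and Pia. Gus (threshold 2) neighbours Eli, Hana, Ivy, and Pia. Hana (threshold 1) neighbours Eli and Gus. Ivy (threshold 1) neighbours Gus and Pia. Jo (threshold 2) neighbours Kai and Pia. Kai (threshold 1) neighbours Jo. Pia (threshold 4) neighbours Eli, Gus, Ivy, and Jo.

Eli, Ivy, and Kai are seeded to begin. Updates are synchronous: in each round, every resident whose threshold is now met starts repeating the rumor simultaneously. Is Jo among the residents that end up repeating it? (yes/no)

no

Round 1 — Eli, Ivy, Kai start repeating the rumor (initial).
Round 2 — checking thresholds:
  Gus: 2 of 4 neighbours ≥ 2, starts repeating the rumor.
  Hana: 1 of 2 neighbours ≥ 1, starts repeating the rumor.
  Jo: 1 of 2 neighbours < 2, holds.
  Pia: 2 of 4 neighbours < 4, holds.
Round 3 — no new spreads; cascade stops.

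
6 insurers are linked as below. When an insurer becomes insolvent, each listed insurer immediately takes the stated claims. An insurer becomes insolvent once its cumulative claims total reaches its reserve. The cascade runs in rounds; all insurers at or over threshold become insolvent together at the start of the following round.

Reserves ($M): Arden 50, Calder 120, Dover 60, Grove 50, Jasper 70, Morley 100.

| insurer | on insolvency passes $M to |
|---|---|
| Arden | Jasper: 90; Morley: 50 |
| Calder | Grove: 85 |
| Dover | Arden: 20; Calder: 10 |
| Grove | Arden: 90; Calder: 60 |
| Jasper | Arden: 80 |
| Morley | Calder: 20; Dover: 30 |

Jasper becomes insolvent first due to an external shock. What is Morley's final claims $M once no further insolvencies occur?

50

Round 1 — Jasper becomes insolvent (initial).
  Arden: +80 → 80 ≥ 50
Round 2 — Arden becomes insolvent.
  Morley: +50 → 50 < 100
No further insolvencies.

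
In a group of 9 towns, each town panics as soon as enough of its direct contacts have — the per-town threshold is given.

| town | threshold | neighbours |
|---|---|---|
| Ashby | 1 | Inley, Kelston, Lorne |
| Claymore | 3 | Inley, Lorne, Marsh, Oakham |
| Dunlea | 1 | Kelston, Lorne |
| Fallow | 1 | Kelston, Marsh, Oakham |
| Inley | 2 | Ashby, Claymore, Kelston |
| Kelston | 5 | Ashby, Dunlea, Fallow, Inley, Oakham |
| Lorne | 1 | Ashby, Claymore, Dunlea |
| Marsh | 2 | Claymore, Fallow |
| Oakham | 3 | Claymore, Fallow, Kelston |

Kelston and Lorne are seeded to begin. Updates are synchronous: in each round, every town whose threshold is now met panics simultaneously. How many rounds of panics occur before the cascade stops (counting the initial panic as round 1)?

Round 1 — Kelston, Lorne panic (initial).
Round 2 — checking thresholds:
  Ashby: 2 of 3 neighbours ≥ 1, panics.
  Claymore: 1 of 4 neighbours < 3, not yet.
  Dunlea: 2 of 2 neighbours ≥ 1, panics.
  Fallow: 1 of 3 neighbours ≥ 1, panics.
  Inley: 1 of 3 neighbours < 2, not yet.
  Oakham: 1 of 3 neighbours < 3, not yet.
Round 3 — checking thresholds:
  Claymore: 1 of 4 neighbours < 3, not yet.
  Inley: 2 of 3 neighbours ≥ 2, panics.
  Marsh: 1 of 2 neighbours < 2, not yet.
  Oakham: 2 of 3 neighbours < 3, not yet.
Round 4 — no new panics; cascade stops.

3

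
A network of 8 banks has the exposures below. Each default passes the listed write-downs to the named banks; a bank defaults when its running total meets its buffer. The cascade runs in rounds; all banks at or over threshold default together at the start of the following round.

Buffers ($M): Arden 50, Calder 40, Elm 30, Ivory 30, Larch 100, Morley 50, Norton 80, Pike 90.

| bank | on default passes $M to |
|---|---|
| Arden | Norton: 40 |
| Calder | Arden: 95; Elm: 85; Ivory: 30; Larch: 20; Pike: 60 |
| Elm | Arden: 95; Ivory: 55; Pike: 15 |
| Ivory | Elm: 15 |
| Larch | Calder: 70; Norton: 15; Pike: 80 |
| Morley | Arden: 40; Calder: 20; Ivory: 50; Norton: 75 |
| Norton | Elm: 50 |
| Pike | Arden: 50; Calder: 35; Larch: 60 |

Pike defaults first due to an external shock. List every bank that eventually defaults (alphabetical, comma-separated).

Round 1 — Pike defaults (initial).
  Arden: +50 → 50 ≥ 50
  Calder: +35 → 35 < 40
  Larch: +60 → 60 < 100
Round 2 — Arden defaults.
  Norton: +40 → 40 < 80
No further defaults.

Arden, Pike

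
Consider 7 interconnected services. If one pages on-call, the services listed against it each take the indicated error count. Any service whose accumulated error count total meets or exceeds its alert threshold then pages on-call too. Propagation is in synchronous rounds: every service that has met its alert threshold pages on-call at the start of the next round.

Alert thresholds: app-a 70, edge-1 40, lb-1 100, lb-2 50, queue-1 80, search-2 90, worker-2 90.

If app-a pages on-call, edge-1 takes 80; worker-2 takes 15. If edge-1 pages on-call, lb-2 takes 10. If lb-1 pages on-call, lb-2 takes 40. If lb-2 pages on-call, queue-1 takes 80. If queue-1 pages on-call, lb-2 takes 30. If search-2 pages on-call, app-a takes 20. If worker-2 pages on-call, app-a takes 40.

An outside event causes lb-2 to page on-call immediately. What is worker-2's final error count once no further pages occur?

0

Round 1 — lb-2 pages on-call (initial).
  queue-1: +80 → 80 ≥ 80
Round 2 — queue-1 pages on-call.
No further pages.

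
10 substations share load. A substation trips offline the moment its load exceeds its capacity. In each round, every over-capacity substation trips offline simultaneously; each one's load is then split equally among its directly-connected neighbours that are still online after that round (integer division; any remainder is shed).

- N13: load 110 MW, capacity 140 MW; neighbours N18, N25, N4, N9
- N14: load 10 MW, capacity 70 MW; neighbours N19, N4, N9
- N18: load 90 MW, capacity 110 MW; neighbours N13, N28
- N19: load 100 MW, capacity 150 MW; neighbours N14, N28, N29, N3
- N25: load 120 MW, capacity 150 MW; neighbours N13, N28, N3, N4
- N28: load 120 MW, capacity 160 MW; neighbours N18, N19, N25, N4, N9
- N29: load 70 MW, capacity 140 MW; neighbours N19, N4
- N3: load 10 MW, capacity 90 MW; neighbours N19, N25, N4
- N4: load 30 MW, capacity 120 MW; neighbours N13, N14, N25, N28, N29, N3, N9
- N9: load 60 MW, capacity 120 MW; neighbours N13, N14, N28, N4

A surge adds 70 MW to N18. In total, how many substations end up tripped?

Round 1 — N18 at 160 > 110. N18 trips offline.
  N18 sheds 160 MW to N13, N28: 80 each.
    N13: 110+80 = 190 > 140
    N28: 120+80 = 200 > 160
Round 2 — N13, N28 trip offline.
  N13 sheds 190 MW to N25, N4, N9: 63 each (1 lost).
    N25: 120+63 = 183 > 150
    N4: 30+63 = 93 ≤ 120
    N9: 60+63 = 123 > 120
  N28 sheds 200 MW to N19, N25, N4, N9: 50 each.
    N19: 100+50 = 150 ≤ 150
    N25: 183+50 = 233 > 150
    N4: 93+50 = 143 > 120
    N9: 123+50 = 173 > 120
Round 3 — N25, N4, N9 trip offline.
  N25 sheds 233 MW to N3: 233 each.
    N3: 10+233 = 243 > 90
  N4 sheds 143 MW to N14, N29, N3: 47 each (2 lost).
    N14: 10+47 = 57 ≤ 70
    N29: 70+47 = 117 ≤ 140
    N3: 243+47 = 290 > 90
  N9 sheds 173 MW to N14: 173 each.
    N14: 57+173 = 230 > 70
Round 4 — N14, N3 trip offline.
  N14 sheds 230 MW to N19: 230 each.
    N19: 150+230 = 380 > 150
  N3 sheds 290 MW to N19: 290 each.
    N19: 380+290 = 670 > 150
Round 5 — N19 trips offline.
  N19 sheds 670 MW to N29: 670 each.
    N29: 117+670 = 787 > 140
Round 6 — N29 trips offline.
  N29 sheds 787 MW: no online neighbours, lost.
No further trips.

10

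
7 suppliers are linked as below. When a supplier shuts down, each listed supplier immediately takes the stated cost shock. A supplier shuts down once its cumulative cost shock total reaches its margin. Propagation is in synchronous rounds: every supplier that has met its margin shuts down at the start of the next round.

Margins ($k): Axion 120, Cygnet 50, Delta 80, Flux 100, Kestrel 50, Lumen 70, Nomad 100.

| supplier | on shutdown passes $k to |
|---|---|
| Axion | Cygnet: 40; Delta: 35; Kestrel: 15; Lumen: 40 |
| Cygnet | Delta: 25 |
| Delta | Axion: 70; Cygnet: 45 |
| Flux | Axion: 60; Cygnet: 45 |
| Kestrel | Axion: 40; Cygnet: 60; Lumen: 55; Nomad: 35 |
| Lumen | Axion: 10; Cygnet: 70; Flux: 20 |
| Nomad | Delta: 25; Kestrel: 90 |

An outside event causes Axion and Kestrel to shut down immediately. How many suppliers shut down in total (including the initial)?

4

Round 1 — Axion, Kestrel shut down (initial).
  Cygnet: +40+60 → 100 ≥ 50
  Delta: +35 → 35 < 80
  Lumen: +40+55 → 95 ≥ 70
  Nomad: +35 → 35 < 100
Round 2 — Cygnet, Lumen shut down.
  Delta: +25 → 60 < 80
  Flux: +20 → 20 < 100
No further shutdowns.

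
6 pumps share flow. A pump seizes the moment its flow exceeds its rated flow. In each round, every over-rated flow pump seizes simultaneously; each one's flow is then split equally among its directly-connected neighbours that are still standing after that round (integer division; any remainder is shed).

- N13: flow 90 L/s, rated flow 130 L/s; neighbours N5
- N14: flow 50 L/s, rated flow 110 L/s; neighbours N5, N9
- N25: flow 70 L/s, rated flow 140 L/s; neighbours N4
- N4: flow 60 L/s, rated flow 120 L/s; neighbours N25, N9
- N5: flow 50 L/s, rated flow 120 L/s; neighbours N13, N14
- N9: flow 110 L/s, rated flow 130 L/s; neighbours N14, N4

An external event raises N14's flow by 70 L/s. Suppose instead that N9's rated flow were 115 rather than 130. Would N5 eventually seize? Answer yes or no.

With N9's rated flow at 115:
Round 1 — N14 at 120 > 110. N14 seizes.
  N14 sheds 120 L/s to N5, N9: 60 each.
    N5: 50+60 = 110 ≤ 120
    N9: 110+60 = 170 > 115
Round 2 — N9 seizes.
  N9 sheds 170 L/s to N4: 170 each.
    N4: 60+170 = 230 > 120
Round 3 — N4 seizes.
  N4 sheds 230 L/s to N25: 230 each.
    N25: 70+230 = 300 > 140
Round 4 — N25 seizes.
  N25 sheds 300 L/s: no online neighbours, lost.
No further seizures.

no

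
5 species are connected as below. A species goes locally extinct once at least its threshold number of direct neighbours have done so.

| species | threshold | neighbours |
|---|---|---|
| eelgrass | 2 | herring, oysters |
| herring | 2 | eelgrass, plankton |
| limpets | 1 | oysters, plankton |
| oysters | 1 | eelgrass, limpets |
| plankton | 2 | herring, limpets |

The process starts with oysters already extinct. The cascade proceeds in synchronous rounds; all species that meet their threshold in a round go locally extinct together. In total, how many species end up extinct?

Round 1 — oysters goes locally extinct (initial).
Round 2 — checking thresholds:
  eelgrass: 1 of 2 neighbours < 2, holds.
  limpets: 1 of 2 neighbours ≥ 1, goes locally extinct.
Round 3 — no new extinctions; cascade stops.

2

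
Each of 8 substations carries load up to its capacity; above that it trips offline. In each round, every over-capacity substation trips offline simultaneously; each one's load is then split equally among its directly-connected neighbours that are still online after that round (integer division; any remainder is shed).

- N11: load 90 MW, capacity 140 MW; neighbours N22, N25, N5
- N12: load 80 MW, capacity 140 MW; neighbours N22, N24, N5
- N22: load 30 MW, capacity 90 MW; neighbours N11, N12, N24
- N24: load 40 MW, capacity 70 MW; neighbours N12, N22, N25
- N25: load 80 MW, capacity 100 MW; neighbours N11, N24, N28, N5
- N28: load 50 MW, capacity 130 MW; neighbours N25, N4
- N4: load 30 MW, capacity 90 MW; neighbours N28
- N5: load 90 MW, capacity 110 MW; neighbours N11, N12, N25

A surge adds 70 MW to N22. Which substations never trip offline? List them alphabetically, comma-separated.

N28, N4

Round 1 — N22 at 100 > 90. N22 trips offline.
  N22 sheds 100 MW to N11, N12, N24: 33 each (1 lost).
    N11: 90+33 = 123 ≤ 140
    N12: 80+33 = 113 ≤ 140
    N24: 40+33 = 73 > 70
Round 2 — N24 trips offline.
  N24 sheds 73 MW to N12, N25: 36 each (1 lost).
    N12: 113+36 = 149 > 140
    N25: 80+36 = 116 > 100
Round 3 — N12, N25 trip offline.
  N12 sheds 149 MW to N5: 149 each.
    N5: 90+149 = 239 > 110
  N25 sheds 116 MW to N11, N28, N5: 38 each (2 lost).
    N11: 123+38 = 161 > 140
    N28: 50+38 = 88 ≤ 130
    N5: 239+38 = 277 > 110
Round 4 — N11, N5 trip offline.
  N11 sheds 161 MW: no online neighbours, lost.
  N5 sheds 277 MW: no online neighbours, lost.
No further trips.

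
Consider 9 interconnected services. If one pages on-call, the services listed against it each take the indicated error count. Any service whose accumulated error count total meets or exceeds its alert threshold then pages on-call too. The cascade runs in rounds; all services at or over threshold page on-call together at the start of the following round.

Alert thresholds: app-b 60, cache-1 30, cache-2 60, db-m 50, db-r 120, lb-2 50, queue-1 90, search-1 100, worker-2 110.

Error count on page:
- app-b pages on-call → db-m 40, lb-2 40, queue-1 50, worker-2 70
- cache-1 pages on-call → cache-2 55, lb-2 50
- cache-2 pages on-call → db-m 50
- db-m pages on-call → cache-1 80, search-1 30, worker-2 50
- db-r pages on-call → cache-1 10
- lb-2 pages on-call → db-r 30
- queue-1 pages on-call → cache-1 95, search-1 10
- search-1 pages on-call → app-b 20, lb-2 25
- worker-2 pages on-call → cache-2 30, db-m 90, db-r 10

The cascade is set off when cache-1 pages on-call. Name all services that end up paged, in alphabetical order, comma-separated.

Round 1 — cache-1 pages on-call (initial).
  cache-2: +55 → 55 < 60
  lb-2: +50 → 50 ≥ 50
Round 2 — lb-2 pages on-call.
  db-r: +30 → 30 < 120
No further pages.

cache-1, lb-2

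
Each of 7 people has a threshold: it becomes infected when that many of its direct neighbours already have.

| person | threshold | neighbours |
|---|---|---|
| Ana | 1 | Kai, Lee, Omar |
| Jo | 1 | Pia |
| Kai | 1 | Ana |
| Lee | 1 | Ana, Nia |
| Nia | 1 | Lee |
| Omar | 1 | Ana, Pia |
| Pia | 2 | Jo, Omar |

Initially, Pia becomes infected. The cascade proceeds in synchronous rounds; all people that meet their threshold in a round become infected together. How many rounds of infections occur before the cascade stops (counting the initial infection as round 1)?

Round 1 — Pia becomes infected (initial).
Round 2 — checking thresholds:
  Jo: 1 of 1 neighbours ≥ 1, becomes infected.
  Omar: 1 of 2 neighbours ≥ 1, becomes infected.
Round 3 — checking thresholds:
  Ana: 1 of 3 neighbours ≥ 1, becomes infected.
Round 4 — checking thresholds:
  Kai: 1 of 1 neighbours ≥ 1, becomes infected.
  Lee: 1 of 2 neighbours ≥ 1, becomes infected.
Round 5 — checking thresholds:
  Nia: 1 of 1 neighbours ≥ 1, becomes infected.
Round 6 — no new infections; cascade stops.

5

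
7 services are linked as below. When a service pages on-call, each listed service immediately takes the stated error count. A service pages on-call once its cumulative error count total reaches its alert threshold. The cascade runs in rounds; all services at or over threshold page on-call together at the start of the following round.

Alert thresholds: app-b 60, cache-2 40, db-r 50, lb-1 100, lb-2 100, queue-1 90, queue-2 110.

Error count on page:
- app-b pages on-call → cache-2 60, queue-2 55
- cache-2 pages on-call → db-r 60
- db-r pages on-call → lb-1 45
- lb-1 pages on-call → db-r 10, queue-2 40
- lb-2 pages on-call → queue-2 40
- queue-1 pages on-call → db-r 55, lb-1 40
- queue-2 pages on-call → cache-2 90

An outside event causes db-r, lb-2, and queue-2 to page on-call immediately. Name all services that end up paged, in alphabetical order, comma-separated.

cache-2, db-r, lb-2, queue-2

Round 1 — db-r, lb-2, queue-2 page on-call (initial).
  cache-2: +90 → 90 ≥ 40
  lb-1: +45 → 45 < 100
Round 2 — cache-2 pages on-call.
No further pages.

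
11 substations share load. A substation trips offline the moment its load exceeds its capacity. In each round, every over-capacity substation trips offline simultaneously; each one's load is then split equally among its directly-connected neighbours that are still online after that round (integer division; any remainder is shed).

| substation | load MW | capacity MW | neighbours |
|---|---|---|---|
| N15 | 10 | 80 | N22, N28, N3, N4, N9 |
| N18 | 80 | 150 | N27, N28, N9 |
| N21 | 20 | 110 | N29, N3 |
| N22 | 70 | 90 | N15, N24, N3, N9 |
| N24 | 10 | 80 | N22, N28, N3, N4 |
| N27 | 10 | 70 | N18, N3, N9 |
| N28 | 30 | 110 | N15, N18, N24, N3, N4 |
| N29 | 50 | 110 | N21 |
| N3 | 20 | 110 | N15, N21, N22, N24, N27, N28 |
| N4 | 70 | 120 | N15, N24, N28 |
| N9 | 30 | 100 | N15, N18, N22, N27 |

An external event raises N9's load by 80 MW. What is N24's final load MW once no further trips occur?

42

Round 1 — N9 at 110 > 100. N9 trips offline.
  N9 sheds 110 MW to N15, N18, N22, N27: 27 each (2 lost).
    N15: 10+27 = 37 ≤ 80
    N18: 80+27 = 107 ≤ 150
    N22: 70+27 = 97 > 90
    N27: 10+27 = 37 ≤ 70
Round 2 — N22 trips offline.
  N22 sheds 97 MW to N15, N24, N3: 32 each (1 lost).
    N15: 37+32 = 69 ≤ 80
    N24: 10+32 = 42 ≤ 80
    N3: 20+32 = 52 ≤ 110
No further trips.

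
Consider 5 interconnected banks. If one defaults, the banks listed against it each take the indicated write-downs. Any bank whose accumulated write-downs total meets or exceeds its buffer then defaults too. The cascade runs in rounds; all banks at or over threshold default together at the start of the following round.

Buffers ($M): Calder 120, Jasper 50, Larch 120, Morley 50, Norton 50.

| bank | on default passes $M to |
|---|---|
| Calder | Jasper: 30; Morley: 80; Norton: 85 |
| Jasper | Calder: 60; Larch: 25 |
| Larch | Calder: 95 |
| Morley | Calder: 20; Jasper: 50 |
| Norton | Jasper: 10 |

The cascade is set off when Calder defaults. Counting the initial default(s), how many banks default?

4

Round 1 — Calder defaults (initial).
  Jasper: +30 → 30 < 50
  Morley: +80 → 80 ≥ 50
  Norton: +85 → 85 ≥ 50
Round 2 — Morley, Norton default.
  Jasper: +50+10 → 90 ≥ 50
Round 3 — Jasper defaults.
  Larch: +25 → 25 < 120
No further defaults.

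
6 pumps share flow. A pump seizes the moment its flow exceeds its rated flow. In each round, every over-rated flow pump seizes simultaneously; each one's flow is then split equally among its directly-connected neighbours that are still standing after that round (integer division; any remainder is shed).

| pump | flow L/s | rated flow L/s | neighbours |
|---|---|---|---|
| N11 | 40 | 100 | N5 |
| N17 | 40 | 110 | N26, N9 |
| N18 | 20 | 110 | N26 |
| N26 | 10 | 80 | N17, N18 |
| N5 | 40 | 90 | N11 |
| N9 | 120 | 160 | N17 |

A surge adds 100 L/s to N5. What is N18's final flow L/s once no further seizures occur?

20

Round 1 — N5 at 140 > 90. N5 seizes.
  N5 sheds 140 L/s to N11: 140 each.
    N11: 40+140 = 180 > 100
Round 2 — N11 seizes.
  N11 sheds 180 L/s: no online neighbours, lost.
No further seizures.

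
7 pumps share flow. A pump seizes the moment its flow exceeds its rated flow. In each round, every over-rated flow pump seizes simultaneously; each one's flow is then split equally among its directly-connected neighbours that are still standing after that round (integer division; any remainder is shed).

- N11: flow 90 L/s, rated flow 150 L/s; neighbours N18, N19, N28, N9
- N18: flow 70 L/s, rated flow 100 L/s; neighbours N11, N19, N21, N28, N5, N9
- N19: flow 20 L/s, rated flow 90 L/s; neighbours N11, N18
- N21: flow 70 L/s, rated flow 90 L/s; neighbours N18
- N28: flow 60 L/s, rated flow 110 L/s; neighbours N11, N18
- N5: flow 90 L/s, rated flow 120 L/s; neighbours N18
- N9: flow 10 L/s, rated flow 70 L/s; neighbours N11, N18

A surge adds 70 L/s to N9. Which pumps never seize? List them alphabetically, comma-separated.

N5

Round 1 — N9 at 80 > 70. N9 seizes.
  N9 sheds 80 L/s to N11, N18: 40 each.
    N11: 90+40 = 130 ≤ 150
    N18: 70+40 = 110 > 100
Round 2 — N18 seizes.
  N18 sheds 110 L/s to N11, N19, N21, N28, N5: 22 each.
    N11: 130+22 = 152 > 150
    N19: 20+22 = 42 ≤ 90
    N21: 70+22 = 92 > 90
    N28: 60+22 = 82 ≤ 110
    N5: 90+22 = 112 ≤ 120
Round 3 — N11, N21 seize.
  N11 sheds 152 L/s to N19, N28: 76 each.
    N19: 42+76 = 118 > 90
    N28: 82+76 = 158 > 110
  N21 sheds 92 L/s: no online neighbours, lost.
Round 4 — N19, N28 seize.
  N19 sheds 118 L/s: no online neighbours, lost.
  N28 sheds 158 L/s: no online neighbours, lost.
No further seizures.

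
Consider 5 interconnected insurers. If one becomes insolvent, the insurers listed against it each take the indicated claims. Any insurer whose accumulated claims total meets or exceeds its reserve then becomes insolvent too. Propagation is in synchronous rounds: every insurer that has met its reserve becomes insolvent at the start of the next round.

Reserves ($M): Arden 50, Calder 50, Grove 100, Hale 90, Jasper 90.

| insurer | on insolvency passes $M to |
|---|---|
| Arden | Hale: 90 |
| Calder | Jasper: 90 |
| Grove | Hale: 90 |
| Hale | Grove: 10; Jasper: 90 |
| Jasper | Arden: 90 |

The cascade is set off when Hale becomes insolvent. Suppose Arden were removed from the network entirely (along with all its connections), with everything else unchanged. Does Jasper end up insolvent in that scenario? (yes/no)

With Arden removed:
Round 1 — Hale becomes insolvent (initial).
  Grove: +10 → 10 < 100
  Jasper: +90 → 90 ≥ 90
Round 2 — Jasper becomes insolvent.
No further insolvencies.

yes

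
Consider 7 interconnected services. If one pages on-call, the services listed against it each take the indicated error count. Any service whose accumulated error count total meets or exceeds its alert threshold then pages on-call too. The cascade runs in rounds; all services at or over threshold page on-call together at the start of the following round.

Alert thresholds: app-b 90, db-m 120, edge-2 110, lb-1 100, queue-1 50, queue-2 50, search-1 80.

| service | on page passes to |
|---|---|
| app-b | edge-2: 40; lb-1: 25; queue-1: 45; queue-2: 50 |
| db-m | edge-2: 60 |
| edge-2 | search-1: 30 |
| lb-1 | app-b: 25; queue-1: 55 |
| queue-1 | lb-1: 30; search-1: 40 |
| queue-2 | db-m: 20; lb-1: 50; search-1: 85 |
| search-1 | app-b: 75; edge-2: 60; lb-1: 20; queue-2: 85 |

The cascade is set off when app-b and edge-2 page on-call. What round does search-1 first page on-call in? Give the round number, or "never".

3

Round 1 — app-b, edge-2 page on-call (initial).
  lb-1: +25 → 25 < 100
  queue-1: +45 → 45 < 50
  queue-2: +50 → 50 ≥ 50
  search-1: +30 → 30 < 80
Round 2 — queue-2 pages on-call.
  db-m: +20 → 20 < 120
  lb-1: +50 → 75 < 100
  search-1: +85 → 115 ≥ 80
Round 3 — search-1 pages on-call.
  lb-1: +20 → 95 < 100
No further pages.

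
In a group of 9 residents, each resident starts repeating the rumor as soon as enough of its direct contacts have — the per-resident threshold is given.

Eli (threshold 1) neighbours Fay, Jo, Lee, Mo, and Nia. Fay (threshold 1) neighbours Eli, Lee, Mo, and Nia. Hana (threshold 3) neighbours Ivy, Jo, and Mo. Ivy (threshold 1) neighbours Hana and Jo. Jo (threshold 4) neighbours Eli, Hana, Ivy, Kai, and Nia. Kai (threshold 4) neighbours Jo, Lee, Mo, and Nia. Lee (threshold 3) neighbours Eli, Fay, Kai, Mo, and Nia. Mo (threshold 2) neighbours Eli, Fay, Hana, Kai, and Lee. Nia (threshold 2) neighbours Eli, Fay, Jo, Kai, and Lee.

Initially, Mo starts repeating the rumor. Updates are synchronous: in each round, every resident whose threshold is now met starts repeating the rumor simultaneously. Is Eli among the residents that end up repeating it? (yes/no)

Round 1 — Mo starts repeating the rumor (initial).
Round 2 — checking thresholds:
  Eli: 1 of 5 neighbours ≥ 1, starts repeating the rumor.
  Fay: 1 of 4 neighbours ≥ 1, starts repeating the rumor.
  Hana: 1 of 3 neighbours < 3, below threshold.
  Kai: 1 of 4 neighbours < 4, below threshold.
  Lee: 1 of 5 neighbours < 3, below threshold.
Round 3 — checking thresholds:
  Hana: 1 of 3 neighbours < 3, below threshold.
  Jo: 1 of 5 neighbours < 4, below threshold.
  Kai: 1 of 4 neighbours < 4, below threshold.
  Lee: 3 of 5 neighbours ≥ 3, starts repeating the rumor.
  Nia: 2 of 5 neighbours ≥ 2, starts repeating the rumor.
Round 4 — no new spreads; cascade stops.

yes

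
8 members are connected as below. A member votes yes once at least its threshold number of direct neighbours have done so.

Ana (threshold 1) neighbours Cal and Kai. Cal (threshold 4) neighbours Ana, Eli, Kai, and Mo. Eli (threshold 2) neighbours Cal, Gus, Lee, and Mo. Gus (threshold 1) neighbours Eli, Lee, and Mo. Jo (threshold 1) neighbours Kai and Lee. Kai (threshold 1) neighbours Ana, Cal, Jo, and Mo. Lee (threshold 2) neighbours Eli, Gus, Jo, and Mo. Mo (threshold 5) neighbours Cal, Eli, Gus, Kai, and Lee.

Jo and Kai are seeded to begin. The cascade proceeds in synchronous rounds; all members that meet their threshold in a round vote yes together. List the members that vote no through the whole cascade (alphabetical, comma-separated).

Round 1 — Jo, Kai vote yes (initial).
Round 2 — checking thresholds:
  Ana: 1 of 2 neighbours ≥ 1, votes yes.
  Cal: 1 of 4 neighbours < 4, below threshold.
  Lee: 1 of 4 neighbours < 2, below threshold.
  Mo: 1 of 5 neighbours < 5, below threshold.
Round 3 — no new yes votes; cascade stops.

Cal, Eli, Gus, Lee, Mo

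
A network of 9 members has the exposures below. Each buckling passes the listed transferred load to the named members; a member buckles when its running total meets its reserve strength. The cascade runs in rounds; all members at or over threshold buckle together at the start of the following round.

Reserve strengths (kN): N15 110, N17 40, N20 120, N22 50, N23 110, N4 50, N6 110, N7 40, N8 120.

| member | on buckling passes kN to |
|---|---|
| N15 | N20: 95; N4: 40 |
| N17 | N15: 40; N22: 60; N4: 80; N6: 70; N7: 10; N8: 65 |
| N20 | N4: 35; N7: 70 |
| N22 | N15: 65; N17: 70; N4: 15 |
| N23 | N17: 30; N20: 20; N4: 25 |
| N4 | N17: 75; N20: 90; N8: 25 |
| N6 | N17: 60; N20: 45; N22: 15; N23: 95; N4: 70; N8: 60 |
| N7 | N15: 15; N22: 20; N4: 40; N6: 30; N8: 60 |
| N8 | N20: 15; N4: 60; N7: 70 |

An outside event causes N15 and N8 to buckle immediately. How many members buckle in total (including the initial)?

7

Round 1 — N15, N8 buckle (initial).
  N20: +95+15 → 110 < 120
  N4: +40+60 → 100 ≥ 50
  N7: +70 → 70 ≥ 40
Round 2 — N4, N7 buckle.
  N17: +75 → 75 ≥ 40
  N20: +90 → 200 ≥ 120
  N22: +20 → 20 < 50
  N6: +30 → 30 < 110
Round 3 — N17, N20 buckle.
  N22: +60 → 80 ≥ 50
  N6: +70 → 100 < 110
Round 4 — N22 buckles.
No further bucklings.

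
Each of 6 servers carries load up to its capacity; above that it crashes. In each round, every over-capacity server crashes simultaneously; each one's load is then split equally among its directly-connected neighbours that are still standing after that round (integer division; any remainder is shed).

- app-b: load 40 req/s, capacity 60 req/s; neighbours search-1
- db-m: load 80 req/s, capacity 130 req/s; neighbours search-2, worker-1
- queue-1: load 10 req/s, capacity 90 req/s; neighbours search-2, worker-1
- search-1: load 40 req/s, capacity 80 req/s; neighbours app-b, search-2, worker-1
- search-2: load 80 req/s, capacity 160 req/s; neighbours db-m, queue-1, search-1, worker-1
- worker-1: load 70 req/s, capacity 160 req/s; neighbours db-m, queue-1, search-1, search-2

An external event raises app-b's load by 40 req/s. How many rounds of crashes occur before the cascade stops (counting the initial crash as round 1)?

2

Round 1 — app-b at 80 > 60. app-b crashes.
  app-b sheds 80 req/s to search-1: 80 each.
    search-1: 40+80 = 120 > 80
Round 2 — search-1 crashes.
  search-1 sheds 120 req/s to search-2, worker-1: 60 each.
    search-2: 80+60 = 140 ≤ 160
    worker-1: 70+60 = 130 ≤ 160
No further crashes.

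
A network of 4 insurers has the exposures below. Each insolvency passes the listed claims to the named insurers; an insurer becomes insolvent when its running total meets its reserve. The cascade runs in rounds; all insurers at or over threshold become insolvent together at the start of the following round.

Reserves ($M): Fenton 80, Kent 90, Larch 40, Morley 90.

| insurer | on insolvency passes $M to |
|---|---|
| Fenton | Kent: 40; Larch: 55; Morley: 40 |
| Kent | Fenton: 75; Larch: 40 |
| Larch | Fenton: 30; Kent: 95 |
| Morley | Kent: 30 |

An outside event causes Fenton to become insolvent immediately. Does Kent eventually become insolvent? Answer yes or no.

Round 1 — Fenton becomes insolvent (initial).
  Kent: +40 → 40 < 90
  Larch: +55 → 55 ≥ 40
  Morley: +40 → 40 < 90
Round 2 — Larch becomes insolvent.
  Kent: +95 → 135 ≥ 90
Round 3 — Kent becomes insolvent.
No further insolvencies.

yes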